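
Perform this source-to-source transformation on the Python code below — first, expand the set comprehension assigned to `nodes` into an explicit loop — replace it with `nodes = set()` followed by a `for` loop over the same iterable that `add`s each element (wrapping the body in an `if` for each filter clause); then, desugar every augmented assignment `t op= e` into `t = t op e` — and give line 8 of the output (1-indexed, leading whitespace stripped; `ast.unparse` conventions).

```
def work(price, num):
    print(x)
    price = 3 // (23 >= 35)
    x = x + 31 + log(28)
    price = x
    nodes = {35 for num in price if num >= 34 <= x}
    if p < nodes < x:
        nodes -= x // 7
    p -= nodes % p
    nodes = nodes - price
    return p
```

Transformed code:
def work(price, num):
    print(x)
    price = 3 // (23 >= 35)
    x = x + 31 + log(28)
    price = x
    nodes = set()
    for num in price:
        if num >= 34 <= x:
            nodes.add(35)
    if p < nodes < x:
        nodes = nodes - x // 7
    p = p - nodes % p
    nodes = nodes - price
    return p

if num >= 34 <= x:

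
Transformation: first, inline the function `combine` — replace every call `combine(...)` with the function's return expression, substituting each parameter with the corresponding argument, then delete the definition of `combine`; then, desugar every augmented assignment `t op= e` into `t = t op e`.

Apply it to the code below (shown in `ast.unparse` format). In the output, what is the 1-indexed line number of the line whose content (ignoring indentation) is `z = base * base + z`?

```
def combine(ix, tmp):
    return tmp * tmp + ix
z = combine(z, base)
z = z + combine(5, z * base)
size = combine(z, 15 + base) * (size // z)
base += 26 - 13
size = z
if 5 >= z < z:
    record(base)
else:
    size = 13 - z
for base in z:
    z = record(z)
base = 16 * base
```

Transformed code:
z = base * base + z
z = z + (z * base * (z * base) + 5)
size = ((15 + base) * (15 + base) + z) * (size // z)
base = base + (26 - 13)
size = z
if 5 >= z < z:
    record(base)
else:
    size = 13 - z
for base in z:
    z = record(z)
base = 16 * base

1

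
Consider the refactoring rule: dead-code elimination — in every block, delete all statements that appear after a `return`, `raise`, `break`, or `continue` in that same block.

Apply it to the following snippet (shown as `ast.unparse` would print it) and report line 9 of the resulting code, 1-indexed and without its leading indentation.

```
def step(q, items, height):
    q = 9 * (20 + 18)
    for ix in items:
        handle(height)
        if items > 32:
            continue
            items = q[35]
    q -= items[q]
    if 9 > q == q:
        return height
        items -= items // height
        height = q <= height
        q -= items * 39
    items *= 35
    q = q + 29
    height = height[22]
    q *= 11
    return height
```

return height

Transformed code:
def step(q, items, height):
    q = 9 * (20 + 18)
    for ix in items:
        handle(height)
        if items > 32:
            continue
    q -= items[q]
    if 9 > q == q:
        return height
    items *= 35
    q = q + 29
    height = height[22]
    q *= 11
    return height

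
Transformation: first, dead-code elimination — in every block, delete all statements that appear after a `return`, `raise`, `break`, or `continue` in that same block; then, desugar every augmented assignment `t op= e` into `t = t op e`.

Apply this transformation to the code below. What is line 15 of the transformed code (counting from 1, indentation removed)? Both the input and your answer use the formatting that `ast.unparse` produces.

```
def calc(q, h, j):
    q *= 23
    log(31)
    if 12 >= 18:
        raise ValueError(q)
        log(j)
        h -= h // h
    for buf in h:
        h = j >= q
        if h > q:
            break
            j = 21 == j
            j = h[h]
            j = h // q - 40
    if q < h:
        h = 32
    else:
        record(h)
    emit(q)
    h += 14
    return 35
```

h = h + 14

Transformed code:
def calc(q, h, j):
    q = q * 23
    log(31)
    if 12 >= 18:
        raise ValueError(q)
    for buf in h:
        h = j >= q
        if h > q:
            break
    if q < h:
        h = 32
    else:
        record(h)
    emit(q)
    h = h + 14
    return 35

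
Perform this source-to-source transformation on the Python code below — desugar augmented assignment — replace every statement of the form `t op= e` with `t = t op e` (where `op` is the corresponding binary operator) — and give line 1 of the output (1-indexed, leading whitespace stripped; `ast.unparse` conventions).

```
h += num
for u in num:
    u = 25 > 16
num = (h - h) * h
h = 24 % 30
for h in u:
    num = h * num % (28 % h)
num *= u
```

Transformed code:
h = h + num
for u in num:
    u = 25 > 16
num = (h - h) * h
h = 24 % 30
for h in u:
    num = h * num % (28 % h)
num = num * u

h = h + num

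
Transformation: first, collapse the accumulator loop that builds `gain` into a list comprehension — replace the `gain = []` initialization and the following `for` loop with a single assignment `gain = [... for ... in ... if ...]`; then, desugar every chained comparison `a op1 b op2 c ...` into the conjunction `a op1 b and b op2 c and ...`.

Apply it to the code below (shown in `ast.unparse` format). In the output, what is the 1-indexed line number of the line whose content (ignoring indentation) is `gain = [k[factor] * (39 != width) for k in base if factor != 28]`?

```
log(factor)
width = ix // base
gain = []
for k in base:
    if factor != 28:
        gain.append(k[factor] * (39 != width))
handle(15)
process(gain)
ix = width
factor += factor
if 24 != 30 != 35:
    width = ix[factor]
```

3

Transformed code:
log(factor)
width = ix // base
gain = [k[factor] * (39 != width) for k in base if factor != 28]
handle(15)
process(gain)
ix = width
factor += factor
if 24 != 30 and 30 != 35:
    width = ix[factor]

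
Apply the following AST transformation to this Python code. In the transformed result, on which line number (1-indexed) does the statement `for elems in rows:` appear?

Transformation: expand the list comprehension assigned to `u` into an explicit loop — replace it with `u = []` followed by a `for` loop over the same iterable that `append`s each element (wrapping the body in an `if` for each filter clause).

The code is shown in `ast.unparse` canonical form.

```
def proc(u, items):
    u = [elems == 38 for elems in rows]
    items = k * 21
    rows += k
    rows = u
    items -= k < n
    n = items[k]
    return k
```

3

Transformed code:
def proc(u, items):
    u = []
    for elems in rows:
        u.append(elems == 38)
    items = k * 21
    rows += k
    rows = u
    items -= k < n
    n = items[k]
    return k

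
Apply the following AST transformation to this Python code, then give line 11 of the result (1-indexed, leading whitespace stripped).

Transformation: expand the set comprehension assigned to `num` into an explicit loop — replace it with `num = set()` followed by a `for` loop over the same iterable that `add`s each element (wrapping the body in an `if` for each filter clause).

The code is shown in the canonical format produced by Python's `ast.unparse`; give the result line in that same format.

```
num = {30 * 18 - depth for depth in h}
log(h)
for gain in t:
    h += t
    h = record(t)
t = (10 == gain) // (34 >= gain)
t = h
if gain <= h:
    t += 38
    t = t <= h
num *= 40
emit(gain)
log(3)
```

t += 38

Transformed code:
num = set()
for depth in h:
    num.add(30 * 18 - depth)
log(h)
for gain in t:
    h += t
    h = record(t)
t = (10 == gain) // (34 >= gain)
t = h
if gain <= h:
    t += 38
    t = t <= h
num *= 40
emit(gain)
log(3)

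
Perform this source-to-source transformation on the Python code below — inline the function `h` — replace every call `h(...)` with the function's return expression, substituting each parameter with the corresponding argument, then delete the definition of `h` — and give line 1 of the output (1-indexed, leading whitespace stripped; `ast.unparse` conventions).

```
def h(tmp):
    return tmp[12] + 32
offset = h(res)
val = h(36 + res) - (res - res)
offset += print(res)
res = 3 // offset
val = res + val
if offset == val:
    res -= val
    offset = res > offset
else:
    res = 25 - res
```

Transformed code:
offset = res[12] + 32
val = (36 + res)[12] + 32 - (res - res)
offset += print(res)
res = 3 // offset
val = res + val
if offset == val:
    res -= val
    offset = res > offset
else:
    res = 25 - res

offset = res[12] + 32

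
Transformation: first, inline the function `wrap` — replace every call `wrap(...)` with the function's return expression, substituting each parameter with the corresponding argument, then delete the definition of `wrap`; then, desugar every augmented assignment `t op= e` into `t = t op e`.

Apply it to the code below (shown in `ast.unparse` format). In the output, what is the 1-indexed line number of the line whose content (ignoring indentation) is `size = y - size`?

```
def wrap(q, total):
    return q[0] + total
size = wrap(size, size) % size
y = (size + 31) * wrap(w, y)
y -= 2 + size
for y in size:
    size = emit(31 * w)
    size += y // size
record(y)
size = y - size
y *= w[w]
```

8

Transformed code:
size = (size[0] + size) % size
y = (size + 31) * (w[0] + y)
y = y - (2 + size)
for y in size:
    size = emit(31 * w)
    size = size + y // size
record(y)
size = y - size
y = y * w[w]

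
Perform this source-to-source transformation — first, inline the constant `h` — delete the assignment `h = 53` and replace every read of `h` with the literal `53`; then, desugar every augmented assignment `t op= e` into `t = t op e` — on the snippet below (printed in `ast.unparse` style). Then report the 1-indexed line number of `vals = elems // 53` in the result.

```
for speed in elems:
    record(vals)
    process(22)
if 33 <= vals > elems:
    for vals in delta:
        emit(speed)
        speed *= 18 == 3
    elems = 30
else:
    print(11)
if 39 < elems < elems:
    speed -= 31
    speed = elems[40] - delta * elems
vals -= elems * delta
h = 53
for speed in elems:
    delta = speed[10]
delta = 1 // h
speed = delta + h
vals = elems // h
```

19

Transformed code:
for speed in elems:
    record(vals)
    process(22)
if 33 <= vals > elems:
    for vals in delta:
        emit(speed)
        speed = speed * (18 == 3)
    elems = 30
else:
    print(11)
if 39 < elems < elems:
    speed = speed - 31
    speed = elems[40] - delta * elems
vals = vals - elems * delta
for speed in elems:
    delta = speed[10]
delta = 1 // 53
speed = delta + 53
vals = elems // 53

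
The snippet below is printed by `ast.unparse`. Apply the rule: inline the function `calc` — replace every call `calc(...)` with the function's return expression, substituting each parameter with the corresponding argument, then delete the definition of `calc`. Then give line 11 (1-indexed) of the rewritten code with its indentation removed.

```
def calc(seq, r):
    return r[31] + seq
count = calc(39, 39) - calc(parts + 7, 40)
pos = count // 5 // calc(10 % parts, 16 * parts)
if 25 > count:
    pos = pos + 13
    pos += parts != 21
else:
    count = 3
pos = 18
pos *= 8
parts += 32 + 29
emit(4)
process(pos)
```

Transformed code:
count = 39[31] + 39 - (40[31] + (parts + 7))
pos = count // 5 // ((16 * parts)[31] + 10 % parts)
if 25 > count:
    pos = pos + 13
    pos += parts != 21
else:
    count = 3
pos = 18
pos *= 8
parts += 32 + 29
emit(4)
process(pos)

emit(4)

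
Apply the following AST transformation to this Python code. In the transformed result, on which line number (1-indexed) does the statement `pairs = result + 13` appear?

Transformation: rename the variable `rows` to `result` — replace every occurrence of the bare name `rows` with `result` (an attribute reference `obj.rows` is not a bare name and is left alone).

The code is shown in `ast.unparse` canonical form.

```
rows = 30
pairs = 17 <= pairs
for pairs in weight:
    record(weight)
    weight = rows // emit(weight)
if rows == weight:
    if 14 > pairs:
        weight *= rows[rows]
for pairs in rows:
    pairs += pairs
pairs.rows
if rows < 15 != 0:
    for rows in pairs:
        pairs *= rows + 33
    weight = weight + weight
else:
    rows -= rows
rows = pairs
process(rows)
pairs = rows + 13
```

20

Transformed code:
result = 30
pairs = 17 <= pairs
for pairs in weight:
    record(weight)
    weight = result // emit(weight)
if result == weight:
    if 14 > pairs:
        weight *= result[result]
for pairs in result:
    pairs += pairs
pairs.rows
if result < 15 != 0:
    for result in pairs:
        pairs *= result + 33
    weight = weight + weight
else:
    result -= result
result = pairs
process(result)
pairs = result + 13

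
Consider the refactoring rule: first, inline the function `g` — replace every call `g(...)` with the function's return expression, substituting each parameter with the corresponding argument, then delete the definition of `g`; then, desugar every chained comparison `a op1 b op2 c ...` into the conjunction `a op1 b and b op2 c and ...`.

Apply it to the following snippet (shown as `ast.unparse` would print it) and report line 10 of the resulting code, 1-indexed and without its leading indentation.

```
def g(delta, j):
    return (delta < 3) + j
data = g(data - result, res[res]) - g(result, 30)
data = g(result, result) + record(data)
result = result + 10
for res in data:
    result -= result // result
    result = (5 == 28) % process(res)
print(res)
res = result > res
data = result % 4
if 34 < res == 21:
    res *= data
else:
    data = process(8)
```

if 34 < res and res == 21:

Transformed code:
data = (data - result < 3) + res[res] - ((result < 3) + 30)
data = (result < 3) + result + record(data)
result = result + 10
for res in data:
    result -= result // result
    result = (5 == 28) % process(res)
print(res)
res = result > res
data = result % 4
if 34 < res and res == 21:
    res *= data
else:
    data = process(8)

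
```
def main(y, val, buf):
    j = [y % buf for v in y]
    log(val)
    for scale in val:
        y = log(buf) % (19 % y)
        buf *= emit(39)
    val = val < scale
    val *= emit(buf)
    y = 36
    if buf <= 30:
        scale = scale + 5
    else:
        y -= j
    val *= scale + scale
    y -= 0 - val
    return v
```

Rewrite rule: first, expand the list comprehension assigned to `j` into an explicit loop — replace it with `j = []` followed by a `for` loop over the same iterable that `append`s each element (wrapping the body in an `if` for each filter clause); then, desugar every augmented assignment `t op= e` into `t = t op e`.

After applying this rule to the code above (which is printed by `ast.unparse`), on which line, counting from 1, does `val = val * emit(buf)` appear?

10

Transformed code:
def main(y, val, buf):
    j = []
    for v in y:
        j.append(y % buf)
    log(val)
    for scale in val:
        y = log(buf) % (19 % y)
        buf = buf * emit(39)
    val = val < scale
    val = val * emit(buf)
    y = 36
    if buf <= 30:
        scale = scale + 5
    else:
        y = y - j
    val = val * (scale + scale)
    y = y - (0 - val)
    return v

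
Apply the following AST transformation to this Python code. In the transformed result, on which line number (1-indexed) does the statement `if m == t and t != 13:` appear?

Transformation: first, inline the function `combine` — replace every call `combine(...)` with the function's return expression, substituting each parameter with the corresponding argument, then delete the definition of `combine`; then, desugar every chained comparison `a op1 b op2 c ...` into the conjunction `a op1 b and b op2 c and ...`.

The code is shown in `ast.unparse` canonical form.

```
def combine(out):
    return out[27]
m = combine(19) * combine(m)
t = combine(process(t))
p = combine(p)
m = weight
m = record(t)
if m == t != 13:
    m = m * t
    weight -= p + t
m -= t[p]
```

Transformed code:
m = 19[27] * m[27]
t = process(t)[27]
p = p[27]
m = weight
m = record(t)
if m == t and t != 13:
    m = m * t
    weight -= p + t
m -= t[p]

6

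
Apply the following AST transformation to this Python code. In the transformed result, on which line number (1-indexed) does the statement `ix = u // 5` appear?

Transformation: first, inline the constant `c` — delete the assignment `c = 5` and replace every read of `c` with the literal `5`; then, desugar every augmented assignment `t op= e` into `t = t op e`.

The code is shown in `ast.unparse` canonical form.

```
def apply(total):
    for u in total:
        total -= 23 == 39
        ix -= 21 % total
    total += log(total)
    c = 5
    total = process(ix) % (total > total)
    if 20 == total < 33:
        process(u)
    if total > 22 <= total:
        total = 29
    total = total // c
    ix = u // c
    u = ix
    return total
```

12

Transformed code:
def apply(total):
    for u in total:
        total = total - (23 == 39)
        ix = ix - 21 % total
    total = total + log(total)
    total = process(ix) % (total > total)
    if 20 == total < 33:
        process(u)
    if total > 22 <= total:
        total = 29
    total = total // 5
    ix = u // 5
    u = ix
    return total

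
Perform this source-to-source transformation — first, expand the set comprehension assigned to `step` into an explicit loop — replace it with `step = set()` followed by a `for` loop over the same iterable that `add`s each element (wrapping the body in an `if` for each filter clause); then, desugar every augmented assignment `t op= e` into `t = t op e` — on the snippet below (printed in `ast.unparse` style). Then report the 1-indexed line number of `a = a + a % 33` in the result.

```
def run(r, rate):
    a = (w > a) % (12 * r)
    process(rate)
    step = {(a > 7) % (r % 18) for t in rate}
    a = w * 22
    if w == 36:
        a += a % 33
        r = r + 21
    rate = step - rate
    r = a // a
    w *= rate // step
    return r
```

9

Transformed code:
def run(r, rate):
    a = (w > a) % (12 * r)
    process(rate)
    step = set()
    for t in rate:
        step.add((a > 7) % (r % 18))
    a = w * 22
    if w == 36:
        a = a + a % 33
        r = r + 21
    rate = step - rate
    r = a // a
    w = w * (rate // step)
    return r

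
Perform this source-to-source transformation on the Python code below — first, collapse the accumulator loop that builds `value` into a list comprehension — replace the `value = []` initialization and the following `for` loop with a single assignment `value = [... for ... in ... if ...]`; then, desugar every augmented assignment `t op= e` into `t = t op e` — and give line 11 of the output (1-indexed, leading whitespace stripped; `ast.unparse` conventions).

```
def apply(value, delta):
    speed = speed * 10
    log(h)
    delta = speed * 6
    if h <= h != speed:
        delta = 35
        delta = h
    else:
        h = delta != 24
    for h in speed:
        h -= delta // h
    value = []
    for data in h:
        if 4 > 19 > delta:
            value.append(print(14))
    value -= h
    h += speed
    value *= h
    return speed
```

h = h - delta // h

Transformed code:
def apply(value, delta):
    speed = speed * 10
    log(h)
    delta = speed * 6
    if h <= h != speed:
        delta = 35
        delta = h
    else:
        h = delta != 24
    for h in speed:
        h = h - delta // h
    value = [print(14) for data in h if 4 > 19 > delta]
    value = value - h
    h = h + speed
    value = value * h
    return speed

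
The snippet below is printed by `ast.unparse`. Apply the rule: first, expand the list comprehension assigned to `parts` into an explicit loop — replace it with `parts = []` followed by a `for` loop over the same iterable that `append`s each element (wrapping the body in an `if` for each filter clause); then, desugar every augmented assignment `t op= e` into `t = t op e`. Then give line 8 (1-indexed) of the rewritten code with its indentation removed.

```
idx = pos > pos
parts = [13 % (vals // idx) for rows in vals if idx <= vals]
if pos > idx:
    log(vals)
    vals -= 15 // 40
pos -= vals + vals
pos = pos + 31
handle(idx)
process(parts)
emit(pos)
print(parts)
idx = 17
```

Transformed code:
idx = pos > pos
parts = []
for rows in vals:
    if idx <= vals:
        parts.append(13 % (vals // idx))
if pos > idx:
    log(vals)
    vals = vals - 15 // 40
pos = pos - (vals + vals)
pos = pos + 31
handle(idx)
process(parts)
emit(pos)
print(parts)
idx = 17

vals = vals - 15 // 40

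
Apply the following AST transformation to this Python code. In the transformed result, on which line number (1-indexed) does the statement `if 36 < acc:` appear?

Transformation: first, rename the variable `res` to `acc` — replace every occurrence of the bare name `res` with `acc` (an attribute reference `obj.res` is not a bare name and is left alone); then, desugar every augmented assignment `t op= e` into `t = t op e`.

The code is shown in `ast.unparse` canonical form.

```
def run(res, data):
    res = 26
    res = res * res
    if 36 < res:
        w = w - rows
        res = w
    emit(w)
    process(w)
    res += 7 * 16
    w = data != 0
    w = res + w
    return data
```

Transformed code:
def run(acc, data):
    acc = 26
    acc = acc * acc
    if 36 < acc:
        w = w - rows
        acc = w
    emit(w)
    process(w)
    acc = acc + 7 * 16
    w = data != 0
    w = acc + w
    return data

4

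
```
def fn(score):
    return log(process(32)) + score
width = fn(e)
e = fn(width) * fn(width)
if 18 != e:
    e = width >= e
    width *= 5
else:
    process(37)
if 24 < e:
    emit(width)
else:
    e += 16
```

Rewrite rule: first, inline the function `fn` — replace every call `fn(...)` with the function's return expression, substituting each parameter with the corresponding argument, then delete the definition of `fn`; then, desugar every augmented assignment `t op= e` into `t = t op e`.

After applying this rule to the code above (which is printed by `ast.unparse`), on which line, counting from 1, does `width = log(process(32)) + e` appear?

Transformed code:
width = log(process(32)) + e
e = (log(process(32)) + width) * (log(process(32)) + width)
if 18 != e:
    e = width >= e
    width = width * 5
else:
    process(37)
if 24 < e:
    emit(width)
else:
    e = e + 16

1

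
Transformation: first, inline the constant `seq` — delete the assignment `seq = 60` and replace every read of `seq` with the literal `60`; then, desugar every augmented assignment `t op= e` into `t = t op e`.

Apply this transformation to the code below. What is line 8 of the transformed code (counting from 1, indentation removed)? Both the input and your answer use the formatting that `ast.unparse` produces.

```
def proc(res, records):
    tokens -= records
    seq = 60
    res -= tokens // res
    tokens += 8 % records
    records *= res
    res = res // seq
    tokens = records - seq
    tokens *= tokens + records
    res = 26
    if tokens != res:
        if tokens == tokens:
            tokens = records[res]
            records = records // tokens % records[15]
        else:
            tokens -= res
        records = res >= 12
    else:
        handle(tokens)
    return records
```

Transformed code:
def proc(res, records):
    tokens = tokens - records
    res = res - tokens // res
    tokens = tokens + 8 % records
    records = records * res
    res = res // 60
    tokens = records - 60
    tokens = tokens * (tokens + records)
    res = 26
    if tokens != res:
        if tokens == tokens:
            tokens = records[res]
            records = records // tokens % records[15]
        else:
            tokens = tokens - res
        records = res >= 12
    else:
        handle(tokens)
    return records

tokens = tokens * (tokens + records)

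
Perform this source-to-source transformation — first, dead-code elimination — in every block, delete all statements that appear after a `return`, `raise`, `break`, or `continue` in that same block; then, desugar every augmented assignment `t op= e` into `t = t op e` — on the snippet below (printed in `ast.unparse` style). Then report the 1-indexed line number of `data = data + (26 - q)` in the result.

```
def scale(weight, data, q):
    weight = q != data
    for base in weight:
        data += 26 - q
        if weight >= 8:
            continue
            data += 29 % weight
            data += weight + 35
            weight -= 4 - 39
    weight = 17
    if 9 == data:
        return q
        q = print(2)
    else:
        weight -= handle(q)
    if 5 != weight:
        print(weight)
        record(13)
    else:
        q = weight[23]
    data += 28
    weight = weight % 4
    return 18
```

4

Transformed code:
def scale(weight, data, q):
    weight = q != data
    for base in weight:
        data = data + (26 - q)
        if weight >= 8:
            continue
    weight = 17
    if 9 == data:
        return q
    else:
        weight = weight - handle(q)
    if 5 != weight:
        print(weight)
        record(13)
    else:
        q = weight[23]
    data = data + 28
    weight = weight % 4
    return 18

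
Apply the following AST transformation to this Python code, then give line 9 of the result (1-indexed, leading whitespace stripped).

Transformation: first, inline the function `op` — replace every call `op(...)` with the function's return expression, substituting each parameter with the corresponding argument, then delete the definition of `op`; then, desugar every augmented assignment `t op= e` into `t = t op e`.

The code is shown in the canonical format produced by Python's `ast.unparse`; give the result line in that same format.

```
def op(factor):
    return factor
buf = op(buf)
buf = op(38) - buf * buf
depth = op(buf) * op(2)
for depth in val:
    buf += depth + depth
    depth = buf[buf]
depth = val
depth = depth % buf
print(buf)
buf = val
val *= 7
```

print(buf)

Transformed code:
buf = buf
buf = 38 - buf * buf
depth = buf * 2
for depth in val:
    buf = buf + (depth + depth)
    depth = buf[buf]
depth = val
depth = depth % buf
print(buf)
buf = val
val = val * 7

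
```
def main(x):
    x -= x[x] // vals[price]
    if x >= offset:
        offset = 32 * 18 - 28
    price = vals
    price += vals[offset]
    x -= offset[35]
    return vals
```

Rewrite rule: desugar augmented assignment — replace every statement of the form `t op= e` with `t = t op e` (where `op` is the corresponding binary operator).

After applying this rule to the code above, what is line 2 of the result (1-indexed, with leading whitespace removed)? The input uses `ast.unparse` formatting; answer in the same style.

x = x - x[x] // vals[price]

Transformed code:
def main(x):
    x = x - x[x] // vals[price]
    if x >= offset:
        offset = 32 * 18 - 28
    price = vals
    price = price + vals[offset]
    x = x - offset[35]
    return vals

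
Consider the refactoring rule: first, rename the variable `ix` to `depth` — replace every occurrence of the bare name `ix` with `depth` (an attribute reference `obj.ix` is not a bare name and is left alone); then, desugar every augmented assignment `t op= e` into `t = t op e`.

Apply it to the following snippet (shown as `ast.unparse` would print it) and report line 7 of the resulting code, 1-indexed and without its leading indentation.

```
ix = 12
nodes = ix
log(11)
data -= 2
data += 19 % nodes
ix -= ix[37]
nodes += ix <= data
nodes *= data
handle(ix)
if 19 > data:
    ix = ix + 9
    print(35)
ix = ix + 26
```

nodes = nodes + (depth <= data)

Transformed code:
depth = 12
nodes = depth
log(11)
data = data - 2
data = data + 19 % nodes
depth = depth - depth[37]
nodes = nodes + (depth <= data)
nodes = nodes * data
handle(depth)
if 19 > data:
    depth = depth + 9
    print(35)
depth = depth + 26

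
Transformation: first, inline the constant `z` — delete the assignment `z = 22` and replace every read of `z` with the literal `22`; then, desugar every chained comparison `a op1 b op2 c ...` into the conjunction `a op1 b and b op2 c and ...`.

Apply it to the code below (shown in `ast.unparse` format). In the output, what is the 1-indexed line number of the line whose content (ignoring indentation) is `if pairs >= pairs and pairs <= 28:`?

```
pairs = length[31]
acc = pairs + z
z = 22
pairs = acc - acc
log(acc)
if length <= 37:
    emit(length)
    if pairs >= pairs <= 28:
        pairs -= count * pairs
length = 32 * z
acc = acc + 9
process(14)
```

7

Transformed code:
pairs = length[31]
acc = pairs + 22
pairs = acc - acc
log(acc)
if length <= 37:
    emit(length)
    if pairs >= pairs and pairs <= 28:
        pairs -= count * pairs
length = 32 * 22
acc = acc + 9
process(14)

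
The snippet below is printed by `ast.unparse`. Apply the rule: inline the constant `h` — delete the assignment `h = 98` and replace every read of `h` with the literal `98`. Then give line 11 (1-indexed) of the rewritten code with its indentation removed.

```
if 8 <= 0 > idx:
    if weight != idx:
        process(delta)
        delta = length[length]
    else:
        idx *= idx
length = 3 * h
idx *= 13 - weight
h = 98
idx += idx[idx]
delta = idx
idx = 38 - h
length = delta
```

idx = 38 - 98

Transformed code:
if 8 <= 0 > idx:
    if weight != idx:
        process(delta)
        delta = length[length]
    else:
        idx *= idx
length = 3 * 98
idx *= 13 - weight
idx += idx[idx]
delta = idx
idx = 38 - 98
length = delta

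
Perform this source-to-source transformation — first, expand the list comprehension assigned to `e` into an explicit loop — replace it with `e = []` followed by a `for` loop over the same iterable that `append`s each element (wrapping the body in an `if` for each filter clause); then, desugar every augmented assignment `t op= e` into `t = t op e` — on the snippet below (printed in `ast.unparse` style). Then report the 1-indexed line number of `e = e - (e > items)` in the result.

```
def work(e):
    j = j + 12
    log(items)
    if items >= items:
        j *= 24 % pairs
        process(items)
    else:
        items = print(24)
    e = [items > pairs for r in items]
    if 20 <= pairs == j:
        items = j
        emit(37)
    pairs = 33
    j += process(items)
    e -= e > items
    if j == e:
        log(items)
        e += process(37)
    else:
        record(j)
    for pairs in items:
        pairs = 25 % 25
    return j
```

17

Transformed code:
def work(e):
    j = j + 12
    log(items)
    if items >= items:
        j = j * (24 % pairs)
        process(items)
    else:
        items = print(24)
    e = []
    for r in items:
        e.append(items > pairs)
    if 20 <= pairs == j:
        items = j
        emit(37)
    pairs = 33
    j = j + process(items)
    e = e - (e > items)
    if j == e:
        log(items)
        e = e + process(37)
    else:
        record(j)
    for pairs in items:
        pairs = 25 % 25
    return j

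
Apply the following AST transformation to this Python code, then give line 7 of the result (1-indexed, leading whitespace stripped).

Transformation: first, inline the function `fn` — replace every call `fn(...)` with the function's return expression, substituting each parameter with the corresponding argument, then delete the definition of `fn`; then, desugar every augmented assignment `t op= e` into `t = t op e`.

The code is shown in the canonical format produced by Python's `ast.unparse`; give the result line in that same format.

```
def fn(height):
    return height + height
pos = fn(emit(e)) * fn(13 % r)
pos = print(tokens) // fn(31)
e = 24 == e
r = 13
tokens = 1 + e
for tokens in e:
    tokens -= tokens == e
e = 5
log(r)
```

Transformed code:
pos = (emit(e) + emit(e)) * (13 % r + 13 % r)
pos = print(tokens) // (31 + 31)
e = 24 == e
r = 13
tokens = 1 + e
for tokens in e:
    tokens = tokens - (tokens == e)
e = 5
log(r)

tokens = tokens - (tokens == e)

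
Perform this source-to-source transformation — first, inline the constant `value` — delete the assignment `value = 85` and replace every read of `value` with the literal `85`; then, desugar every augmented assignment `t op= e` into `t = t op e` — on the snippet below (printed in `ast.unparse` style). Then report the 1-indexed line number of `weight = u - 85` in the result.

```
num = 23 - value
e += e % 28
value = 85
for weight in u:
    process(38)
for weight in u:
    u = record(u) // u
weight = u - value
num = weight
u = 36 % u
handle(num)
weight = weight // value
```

Transformed code:
num = 23 - 85
e = e + e % 28
for weight in u:
    process(38)
for weight in u:
    u = record(u) // u
weight = u - 85
num = weight
u = 36 % u
handle(num)
weight = weight // 85

7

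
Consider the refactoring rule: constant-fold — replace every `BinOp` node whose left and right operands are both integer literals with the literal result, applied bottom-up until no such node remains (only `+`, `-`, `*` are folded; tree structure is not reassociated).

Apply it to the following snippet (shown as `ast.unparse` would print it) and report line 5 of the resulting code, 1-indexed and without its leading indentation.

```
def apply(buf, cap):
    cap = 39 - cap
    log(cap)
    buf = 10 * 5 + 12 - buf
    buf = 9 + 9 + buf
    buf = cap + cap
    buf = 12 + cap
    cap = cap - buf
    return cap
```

Transformed code:
def apply(buf, cap):
    cap = 39 - cap
    log(cap)
    buf = 62 - buf
    buf = 18 + buf
    buf = cap + cap
    buf = 12 + cap
    cap = cap - buf
    return cap

buf = 18 + buf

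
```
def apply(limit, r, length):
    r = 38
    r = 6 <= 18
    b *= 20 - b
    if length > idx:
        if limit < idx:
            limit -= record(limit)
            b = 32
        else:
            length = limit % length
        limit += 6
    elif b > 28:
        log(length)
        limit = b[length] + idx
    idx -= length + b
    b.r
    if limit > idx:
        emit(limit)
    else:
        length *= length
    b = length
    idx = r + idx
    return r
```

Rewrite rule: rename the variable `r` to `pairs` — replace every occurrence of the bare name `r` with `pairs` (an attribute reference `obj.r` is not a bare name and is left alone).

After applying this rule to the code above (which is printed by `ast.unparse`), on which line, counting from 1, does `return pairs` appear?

Transformed code:
def apply(limit, pairs, length):
    pairs = 38
    pairs = 6 <= 18
    b *= 20 - b
    if length > idx:
        if limit < idx:
            limit -= record(limit)
            b = 32
        else:
            length = limit % length
        limit += 6
    elif b > 28:
        log(length)
        limit = b[length] + idx
    idx -= length + b
    b.r
    if limit > idx:
        emit(limit)
    else:
        length *= length
    b = length
    idx = pairs + idx
    return pairs

23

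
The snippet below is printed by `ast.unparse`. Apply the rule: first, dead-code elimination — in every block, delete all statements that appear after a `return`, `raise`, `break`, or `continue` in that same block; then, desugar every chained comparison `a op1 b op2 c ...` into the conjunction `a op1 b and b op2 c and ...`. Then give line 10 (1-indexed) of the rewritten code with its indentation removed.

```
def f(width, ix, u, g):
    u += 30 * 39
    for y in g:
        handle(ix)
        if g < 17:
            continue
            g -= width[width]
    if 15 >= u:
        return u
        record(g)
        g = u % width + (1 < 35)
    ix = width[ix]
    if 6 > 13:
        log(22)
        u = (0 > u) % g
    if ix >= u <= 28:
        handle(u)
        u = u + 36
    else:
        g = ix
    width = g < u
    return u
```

Transformed code:
def f(width, ix, u, g):
    u += 30 * 39
    for y in g:
        handle(ix)
        if g < 17:
            continue
    if 15 >= u:
        return u
    ix = width[ix]
    if 6 > 13:
        log(22)
        u = (0 > u) % g
    if ix >= u and u <= 28:
        handle(u)
        u = u + 36
    else:
        g = ix
    width = g < u
    return u

if 6 > 13:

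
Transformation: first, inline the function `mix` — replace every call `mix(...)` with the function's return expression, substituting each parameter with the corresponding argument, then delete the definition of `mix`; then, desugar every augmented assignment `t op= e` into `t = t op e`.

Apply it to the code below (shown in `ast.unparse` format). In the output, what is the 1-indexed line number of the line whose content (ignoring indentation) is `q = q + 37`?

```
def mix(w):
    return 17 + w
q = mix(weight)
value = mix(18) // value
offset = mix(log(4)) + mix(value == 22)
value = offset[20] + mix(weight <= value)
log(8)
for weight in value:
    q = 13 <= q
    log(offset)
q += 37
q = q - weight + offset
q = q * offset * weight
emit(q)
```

9

Transformed code:
q = 17 + weight
value = (17 + 18) // value
offset = 17 + log(4) + (17 + (value == 22))
value = offset[20] + (17 + (weight <= value))
log(8)
for weight in value:
    q = 13 <= q
    log(offset)
q = q + 37
q = q - weight + offset
q = q * offset * weight
emit(q)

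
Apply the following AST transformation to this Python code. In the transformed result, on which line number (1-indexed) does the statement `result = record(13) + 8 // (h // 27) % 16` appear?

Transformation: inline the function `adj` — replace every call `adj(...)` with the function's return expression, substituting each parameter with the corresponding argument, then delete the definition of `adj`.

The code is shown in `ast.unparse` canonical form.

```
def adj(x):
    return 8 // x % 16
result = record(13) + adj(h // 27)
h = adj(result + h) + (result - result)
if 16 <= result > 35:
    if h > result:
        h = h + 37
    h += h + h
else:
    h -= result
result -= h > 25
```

1

Transformed code:
result = record(13) + 8 // (h // 27) % 16
h = 8 // (result + h) % 16 + (result - result)
if 16 <= result > 35:
    if h > result:
        h = h + 37
    h += h + h
else:
    h -= result
result -= h > 25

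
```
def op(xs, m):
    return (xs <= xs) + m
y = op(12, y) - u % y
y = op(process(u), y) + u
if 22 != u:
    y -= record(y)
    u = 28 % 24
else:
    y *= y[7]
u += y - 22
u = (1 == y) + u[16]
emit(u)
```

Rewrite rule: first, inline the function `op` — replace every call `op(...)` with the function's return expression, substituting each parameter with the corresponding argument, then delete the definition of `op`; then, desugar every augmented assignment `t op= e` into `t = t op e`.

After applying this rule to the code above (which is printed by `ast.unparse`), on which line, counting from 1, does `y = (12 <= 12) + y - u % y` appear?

1

Transformed code:
y = (12 <= 12) + y - u % y
y = (process(u) <= process(u)) + y + u
if 22 != u:
    y = y - record(y)
    u = 28 % 24
else:
    y = y * y[7]
u = u + (y - 22)
u = (1 == y) + u[16]
emit(u)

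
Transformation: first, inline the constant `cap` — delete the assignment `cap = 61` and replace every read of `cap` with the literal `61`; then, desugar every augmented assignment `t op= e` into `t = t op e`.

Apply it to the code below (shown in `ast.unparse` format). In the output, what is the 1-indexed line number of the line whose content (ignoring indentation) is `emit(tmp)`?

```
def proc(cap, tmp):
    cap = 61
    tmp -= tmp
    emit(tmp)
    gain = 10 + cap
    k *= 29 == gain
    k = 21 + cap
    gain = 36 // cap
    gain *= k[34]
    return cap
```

Transformed code:
def proc(cap, tmp):
    tmp = tmp - tmp
    emit(tmp)
    gain = 10 + 61
    k = k * (29 == gain)
    k = 21 + 61
    gain = 36 // 61
    gain = gain * k[34]
    return 61

3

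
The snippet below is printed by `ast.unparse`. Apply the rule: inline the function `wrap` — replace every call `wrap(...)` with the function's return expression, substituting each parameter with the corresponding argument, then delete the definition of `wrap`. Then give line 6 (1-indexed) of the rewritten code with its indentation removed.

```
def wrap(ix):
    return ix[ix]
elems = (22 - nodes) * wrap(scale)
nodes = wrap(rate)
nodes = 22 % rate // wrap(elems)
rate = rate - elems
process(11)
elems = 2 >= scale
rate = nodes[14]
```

Transformed code:
elems = (22 - nodes) * scale[scale]
nodes = rate[rate]
nodes = 22 % rate // elems[elems]
rate = rate - elems
process(11)
elems = 2 >= scale
rate = nodes[14]

elems = 2 >= scale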